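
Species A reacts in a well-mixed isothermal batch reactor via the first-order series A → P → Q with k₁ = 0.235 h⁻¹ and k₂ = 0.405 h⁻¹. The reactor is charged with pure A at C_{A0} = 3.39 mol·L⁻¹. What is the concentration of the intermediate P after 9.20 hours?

Solving the coupled first-order balances gives C_P(t) = [k₁/(k₂−k₁)]·C_{A0}·(e^(−k₁t) − e^(−k₂t)).
e^(−k₁t) = e^(−0.235×9.20) = e^(−2.162) = 0.1151; e^(−k₂t) = e^(−3.726) = 0.02409.
C_P = 0.235×3.39/(0.405−0.235) × (0.1151−0.02409) = 4.686×0.09101 = 0.4265 mol·L⁻¹.

0.426 mol·L⁻¹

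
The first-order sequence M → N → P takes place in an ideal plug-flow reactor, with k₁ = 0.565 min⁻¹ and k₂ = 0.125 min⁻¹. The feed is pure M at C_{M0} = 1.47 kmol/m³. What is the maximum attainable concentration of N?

0.958 kmol/m³

Evaluating C_N at τ_opt = ln(k₂/k₁)/(k₂−k₁) gives C_{N,max}/C_{M0} = (k₁/k₂)^[k₂/(k₂−k₁)].
= (0.565/0.125)^(0.125/(0.125−0.565)) = (4.520)^(-0.2841) = 0.6515.
C_{N,max} = 0.6515×1.47 = 0.958 kmol/m³.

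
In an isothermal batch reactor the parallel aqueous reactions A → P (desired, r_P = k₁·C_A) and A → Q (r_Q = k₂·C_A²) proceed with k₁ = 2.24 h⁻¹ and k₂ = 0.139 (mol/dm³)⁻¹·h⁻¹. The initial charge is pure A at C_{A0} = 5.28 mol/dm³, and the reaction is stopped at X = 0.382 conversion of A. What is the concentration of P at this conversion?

C_A = C_{A0}(1−X) = 3.263 mol/dm³.
Along a PFR/batch, dC_P/dC_A = −r_P/(r_P+r_Q) = −k₁/(k₁+k₂·C_A).
Integrating from C_{A0} to C_A: C_P = (2.24/0.139)·ln[(2.24+0.139·5.28)/(2.24+0.139·3.26)] = 16.12·ln(2.974/2.694) = 1.596 mol/dm³.

1.60 mol/dm³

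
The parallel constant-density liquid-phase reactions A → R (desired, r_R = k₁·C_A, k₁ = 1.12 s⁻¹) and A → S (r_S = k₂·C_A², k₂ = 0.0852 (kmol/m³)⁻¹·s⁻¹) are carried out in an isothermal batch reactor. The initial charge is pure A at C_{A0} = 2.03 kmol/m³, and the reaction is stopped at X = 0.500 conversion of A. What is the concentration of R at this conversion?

0.910 kmol/m³

C_A = C_{A0}(1−X) = 1.015 kmol/m³.
Along a PFR/batch, dC_R/dC_A = −r_R/(r_R+r_S) = −k₁/(k₁+k₂·C_A).
Integrating from C_{A0} to C_A: C_R = (1.12/0.0852)·ln[(1.12+0.0852·2.03)/(1.12+0.0852·1.01)] = 13.15·ln(1.293/1.206) = 0.9100 kmol/m³.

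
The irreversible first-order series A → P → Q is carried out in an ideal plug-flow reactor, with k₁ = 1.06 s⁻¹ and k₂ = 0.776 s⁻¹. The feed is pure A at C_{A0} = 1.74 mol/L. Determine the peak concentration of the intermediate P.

At the optimum, C_{P,max}/C_{A0} = (k₁/k₂)^[k₂/(k₂−k₁)].
= (1.06/0.776)^(0.776/(0.776−1.06)) = (1.366)^(-2.732) = 0.4265.
C_{P,max} = 0.4265×1.74 = 0.742 mol/L.

0.742 mol/L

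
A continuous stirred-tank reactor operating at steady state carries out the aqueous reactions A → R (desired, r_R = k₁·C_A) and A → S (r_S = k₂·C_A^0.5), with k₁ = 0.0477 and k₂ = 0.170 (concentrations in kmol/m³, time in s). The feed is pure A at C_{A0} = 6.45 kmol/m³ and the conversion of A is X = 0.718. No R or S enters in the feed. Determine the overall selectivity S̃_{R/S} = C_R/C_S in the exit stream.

0.378

Exit C_A = C_{A0}(1−X) = 6.45×0.282 = 1.819 kmol/m³.
Rates in a CSTR are evaluated at the outlet concentration: r_R = 0.0477×1.819 = 0.08676, r_S = 0.170×1.819^0.5 = 0.2293.
Overall selectivity = C_R/C_S = r_Rτ/(r_Sτ) = r_R/r_S = 0.378.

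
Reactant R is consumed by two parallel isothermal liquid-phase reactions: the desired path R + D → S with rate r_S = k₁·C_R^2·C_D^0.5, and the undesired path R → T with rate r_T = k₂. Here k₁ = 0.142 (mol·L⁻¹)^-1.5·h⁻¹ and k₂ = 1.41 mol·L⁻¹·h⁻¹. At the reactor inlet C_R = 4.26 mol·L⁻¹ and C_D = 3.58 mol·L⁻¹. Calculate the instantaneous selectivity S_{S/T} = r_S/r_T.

S_{S/T} = r_S/r_T = (k₁·C_R^2·C_D^0.5)/(k₂) = (k₁/k₂)·C_R^2·C_D^0.5.
= (0.142×4.260^2×3.580^0.5) / (1.41) = 4.876/1.410 = 3.46.
Since the desired path is higher order in R, keeping C_R high (PFR or concentrated feed) favours S.

3.46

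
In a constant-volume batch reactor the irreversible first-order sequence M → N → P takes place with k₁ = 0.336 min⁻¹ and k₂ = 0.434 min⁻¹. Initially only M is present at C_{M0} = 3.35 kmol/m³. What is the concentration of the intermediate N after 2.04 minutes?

For first-order series with pure M initially, C_N(t) = k₁C_{M0}/(k₂−k₁)·(e^(−k₁t) − e^(−k₂t)).
e^(−k₁t) = e^(−0.336×2.04) = e^(−0.6854) = 0.5039; e^(−k₂t) = e^(−0.8854) = 0.4126.
C_N = 0.336×3.35/(0.434−0.336) × (0.5039−0.4126) = 11.49×0.09130 = 1.049 kmol/m³.

1.05 kmol/m³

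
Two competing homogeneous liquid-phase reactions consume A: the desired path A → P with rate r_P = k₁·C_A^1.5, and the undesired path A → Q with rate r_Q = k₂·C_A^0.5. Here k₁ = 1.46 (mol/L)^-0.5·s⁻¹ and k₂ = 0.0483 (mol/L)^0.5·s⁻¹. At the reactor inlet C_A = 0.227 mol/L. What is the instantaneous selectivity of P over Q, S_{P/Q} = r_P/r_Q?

6.86

S_{P/Q} = r_P/r_Q = (k₁·C_A^1.5)/(k₂·C_A^0.5) = (k₁/k₂)·C_A.
= (1.46×0.2270^1.5) / (0.0483×0.2270^0.5) = 0.1579/0.02301 = 6.86.
Since the desired path is higher order in A, keeping C_A high (PFR or concentrated feed) favours P.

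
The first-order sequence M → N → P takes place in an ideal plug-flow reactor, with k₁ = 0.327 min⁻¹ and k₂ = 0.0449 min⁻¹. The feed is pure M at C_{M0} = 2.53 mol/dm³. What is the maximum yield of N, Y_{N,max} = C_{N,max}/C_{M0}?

For a first-order series the maximum intermediate yield is C_{N,max}/C_{M0} = (k₁/k₂)^[k₂/(k₂−k₁)].
= (0.327/0.0449)^(0.0449/(0.0449−0.327)) = (7.283)^(-0.1592) = 0.7290.

0.729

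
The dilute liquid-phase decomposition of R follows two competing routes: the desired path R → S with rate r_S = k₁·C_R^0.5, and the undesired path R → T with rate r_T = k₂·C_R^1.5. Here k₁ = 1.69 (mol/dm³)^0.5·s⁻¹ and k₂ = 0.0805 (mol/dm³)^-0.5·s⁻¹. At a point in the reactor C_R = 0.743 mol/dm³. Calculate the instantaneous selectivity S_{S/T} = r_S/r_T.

28.3

S_{S/T} = r_S/r_T = (k₁·C_R^0.5)/(k₂·C_R^1.5) = (k₁/k₂)·C_R⁻¹.
= (1.69×0.7430^0.5) / (0.0805×0.7430^1.5) = 1.457/0.05156 = 28.3.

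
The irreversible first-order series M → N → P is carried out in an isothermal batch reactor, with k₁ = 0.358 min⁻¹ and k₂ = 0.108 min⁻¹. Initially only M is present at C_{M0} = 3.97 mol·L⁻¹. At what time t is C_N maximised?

4.79 min

Setting dC_N/dt = 0 gives t_opt = ln(k₂/k₁)/(k₂−k₁).
= ln(0.108/0.358)/(0.108−0.358) = ln(0.3017)/-0.2500 = -1.198/-0.2500 = 4.79 min.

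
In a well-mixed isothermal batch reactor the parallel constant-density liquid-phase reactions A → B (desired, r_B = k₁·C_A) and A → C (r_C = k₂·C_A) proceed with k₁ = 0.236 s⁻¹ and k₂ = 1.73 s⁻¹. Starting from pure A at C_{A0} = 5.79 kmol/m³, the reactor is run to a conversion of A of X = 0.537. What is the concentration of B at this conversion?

C_A = C_{A0}(1−X) = 2.681 kmol/m³.
Both paths are first order in A, so the instantaneous fraction to B is constant: dC_B/d(−C_A) = k₁/(k₁+k₂) = 0.1200.
C_B = 0.1200·(C_{A0}−C_A) = 0.1200×3.109 = 0.373 kmol/m³.

0.373 kmol/m³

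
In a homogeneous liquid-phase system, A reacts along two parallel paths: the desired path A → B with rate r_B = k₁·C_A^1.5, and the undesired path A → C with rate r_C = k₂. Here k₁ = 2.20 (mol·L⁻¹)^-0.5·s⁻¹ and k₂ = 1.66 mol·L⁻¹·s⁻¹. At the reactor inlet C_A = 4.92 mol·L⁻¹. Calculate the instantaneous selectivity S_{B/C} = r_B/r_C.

S_{B/C} = r_B/r_C = (k₁·C_A^1.5)/(k₂) = (k₁/k₂)·C_A^1.5.
= (2.20×4.920^1.5) / (1.66) = 24.01/1.660 = 14.5.
Since the desired path is higher order in A, keeping C_A high (PFR or concentrated feed) favours B.

14.5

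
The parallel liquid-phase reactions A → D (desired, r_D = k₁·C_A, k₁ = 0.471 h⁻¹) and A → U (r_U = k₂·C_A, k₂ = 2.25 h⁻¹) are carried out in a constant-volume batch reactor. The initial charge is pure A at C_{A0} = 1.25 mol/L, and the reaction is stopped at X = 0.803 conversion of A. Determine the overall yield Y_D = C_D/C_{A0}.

C_A = C_{A0}(1−X) = 0.2462 mol/L.
Both paths are first order in A, so the instantaneous fraction to D is constant: dC_D/d(−C_A) = k₁/(k₁+k₂) = 0.1731.
C_D = 0.1731·(C_{A0}−C_A) = 0.1731×1.004 = 0.174 mol/L.
Y_D = C_D/C_{A0} = 0.1737/1.25 = 0.139.

0.139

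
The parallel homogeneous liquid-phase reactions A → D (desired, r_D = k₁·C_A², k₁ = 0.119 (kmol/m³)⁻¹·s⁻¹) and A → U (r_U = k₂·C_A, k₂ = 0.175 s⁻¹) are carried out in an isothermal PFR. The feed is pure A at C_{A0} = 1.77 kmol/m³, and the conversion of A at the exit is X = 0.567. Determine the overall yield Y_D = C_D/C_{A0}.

0.259

C_A = C_{A0}(1−X) = 0.7664 kmol/m³.
Along a PFR/batch, dC_U/dC_A = −r_U/(r_D+r_U) = −k₂/(k₂+k₁·C_A).
Integrating from C_{A0} to C_A: C_U = (0.175/0.119)·ln[(0.175+0.119·1.77)/(0.175+0.119·0.766)] = 1.471·ln(0.3856/0.2662) = 0.5450 kmol/m³.
Then C_D = (C_{A0}−C_A) − C_U = 1.004 − 0.5450 = 0.4586 kmol/m³.
Y_D = C_D/C_{A0} = 0.4586/1.77 = 0.259.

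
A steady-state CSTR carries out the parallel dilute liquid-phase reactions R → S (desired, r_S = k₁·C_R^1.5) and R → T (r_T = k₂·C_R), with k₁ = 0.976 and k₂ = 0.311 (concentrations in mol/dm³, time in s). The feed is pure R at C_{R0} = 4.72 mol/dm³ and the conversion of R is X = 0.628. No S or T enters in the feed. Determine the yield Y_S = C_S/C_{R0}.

0.506

Exit C_R = C_{R0}(1−X) = 4.72×0.372 = 1.756 mol/dm³.
A CSTR operates uniformly at the exit composition, giving r_S = 2.271 and r_T = 0.5461 (each k·C_R^n at C_R = 1.756).
Fraction of consumed R going to S: r_S/(r_S+r_T) = 0.8061.
C_S = 0.8061·C_{R0}·X = 0.8061×4.72×0.628 = 2.39 mol/dm³; Y_S = C_S/C_{R0} = 0.506.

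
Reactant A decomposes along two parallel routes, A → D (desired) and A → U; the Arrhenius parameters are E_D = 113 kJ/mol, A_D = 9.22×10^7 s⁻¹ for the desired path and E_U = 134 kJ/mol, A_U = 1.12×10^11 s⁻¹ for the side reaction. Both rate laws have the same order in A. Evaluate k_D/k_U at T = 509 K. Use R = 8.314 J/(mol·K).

0.118

With equal orders, S_{D/U} = k_D/k_U = (A_D/A_U)·exp[(E_U−E_D)/(RT)].
(E_U−E_D)/(RT) = (134−113)×10³/(8.314×509) = 21000/4232 = 4.962.
k_D/k_U = (9.22×10^7/1.12×10^11)·exp(4.962) = 8.232×10^-4 × 142.9 = 0.118.
Since E_D < E_U, lowering the temperature improves selectivity toward D.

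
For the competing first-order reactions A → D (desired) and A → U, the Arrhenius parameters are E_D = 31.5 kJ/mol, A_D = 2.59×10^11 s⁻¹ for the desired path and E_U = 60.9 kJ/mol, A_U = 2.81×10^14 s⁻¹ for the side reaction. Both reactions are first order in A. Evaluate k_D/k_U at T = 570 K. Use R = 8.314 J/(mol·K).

k_D/k_U = (A_D/A_U)·exp[−(E_D−E_U)/(RT)] = (A_D/A_U)·exp[(E_U−E_D)/(RT)].
(E_U−E_D)/(RT) = (60.9−31.5)×10³/(8.314×570) = 29400/4739 = 6.204.
k_D/k_U = (2.59×10^11/2.81×10^14)·exp(6.204) = 9.217×10^-4 × 494.7 = 0.456.
Since E_D < E_U, lowering the temperature improves selectivity toward D.

0.456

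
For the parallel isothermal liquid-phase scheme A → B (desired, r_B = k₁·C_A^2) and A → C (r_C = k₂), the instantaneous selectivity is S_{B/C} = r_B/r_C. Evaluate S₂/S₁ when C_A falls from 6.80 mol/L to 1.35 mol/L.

0.0394

S_{B/C} = (k₁/k₂)·C_A^2, so S₂/S₁ = (C_{A,2}/C_{A,1})^2.
= (1.35/6.80)^2 = (0.1985)^2 = 0.0394.
Selectivity toward B falls as C_A falls — high-concentration operation is favoured.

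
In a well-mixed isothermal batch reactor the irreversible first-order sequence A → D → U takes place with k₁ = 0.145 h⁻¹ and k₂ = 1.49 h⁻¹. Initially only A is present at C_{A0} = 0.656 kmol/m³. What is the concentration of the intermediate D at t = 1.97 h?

Solving the coupled first-order balances gives C_D(t) = [k₁/(k₂−k₁)]·C_{A0}·(e^(−k₁t) − e^(−k₂t)).
e^(−k₁t) = e^(−0.145×1.97) = e^(−0.2856) = 0.7515; e^(−k₂t) = e^(−2.935) = 0.05311.
C_D = 0.145×0.656/(1.49−0.145) × (0.7515−0.05311) = 0.07072×0.6984 = 0.04939 kmol/m³.

0.0494 kmol/m³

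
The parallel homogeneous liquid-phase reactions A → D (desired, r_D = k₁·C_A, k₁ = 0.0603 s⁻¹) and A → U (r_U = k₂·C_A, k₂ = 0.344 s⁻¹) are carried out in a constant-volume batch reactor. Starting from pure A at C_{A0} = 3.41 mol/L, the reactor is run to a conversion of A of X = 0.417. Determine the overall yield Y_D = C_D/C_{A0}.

C_A = C_{A0}(1−X) = 1.988 mol/L.
Both paths are first order in A, so the instantaneous fraction to D is constant: dC_D/d(−C_A) = k₁/(k₁+k₂) = 0.1491.
C_D = 0.1491·(C_{A0}−C_A) = 0.1491×1.422 = 0.212 mol/L.
Y_D = C_D/C_{A0} = 0.2121/3.41 = 0.0622.

0.0622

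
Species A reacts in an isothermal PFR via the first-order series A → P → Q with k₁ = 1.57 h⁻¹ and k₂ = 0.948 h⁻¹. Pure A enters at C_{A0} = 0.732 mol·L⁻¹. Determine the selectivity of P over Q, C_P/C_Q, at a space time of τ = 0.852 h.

Solving the coupled first-order balances gives C_P(τ) = [k₁/(k₂−k₁)]·C_{A0}·(e^(−k₁τ) − e^(−k₂τ)).
e^(−k₁τ) = e^(−1.57×0.852) = e^(−1.338) = 0.2625; e^(−k₂τ) = e^(−0.8077) = 0.4459.
C_P = 1.57×0.732/(0.948−1.57) × (0.2625−0.4459) = (-1.848)×(-0.1834) = 0.3389 mol·L⁻¹.
C_A = C_{A0}e^(−k₁τ) = 0.1921 mol·L⁻¹, so C_Q = C_{A0}−C_A−C_P = 0.2010 mol·L⁻¹; C_P/C_Q = 1.69.

1.69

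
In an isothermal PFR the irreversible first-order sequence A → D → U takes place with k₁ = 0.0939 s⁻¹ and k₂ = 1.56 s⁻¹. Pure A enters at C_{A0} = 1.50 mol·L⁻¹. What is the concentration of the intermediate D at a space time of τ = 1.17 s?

The intermediate concentration in a first-order A→B→C sequence is C_D = k₁C_{A0}(e^(−k₁τ) − e^(−k₂τ))/(k₂−k₁).
e^(−k₁τ) = e^(−0.0939×1.17) = e^(−0.1099) = 0.8960; e^(−k₂τ) = e^(−1.825) = 0.1612.
C_D = 0.0939×1.50/(1.56−0.0939) × (0.8960−0.1612) = 0.09607×0.7348 = 0.07059 mol·L⁻¹.

0.0706 mol·L⁻¹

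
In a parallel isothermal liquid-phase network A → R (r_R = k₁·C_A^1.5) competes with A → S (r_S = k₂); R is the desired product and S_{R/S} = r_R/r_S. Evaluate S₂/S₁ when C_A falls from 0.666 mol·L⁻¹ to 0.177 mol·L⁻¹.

S_{R/S} = (k₁/k₂)·C_A^1.5, so S₂/S₁ = (C_{A,2}/C_{A,1})^1.5.
= (0.177/0.666)^1.5 = (0.2658)^1.5 = 0.137.
Selectivity toward R falls as C_A falls — high-concentration operation is favoured.

0.137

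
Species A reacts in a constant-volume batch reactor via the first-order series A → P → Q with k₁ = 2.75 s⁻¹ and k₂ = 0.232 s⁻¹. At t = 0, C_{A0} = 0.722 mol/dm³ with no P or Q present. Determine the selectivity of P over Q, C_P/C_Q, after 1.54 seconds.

For first-order series with pure A initially, C_P(t) = k₁C_{A0}/(k₂−k₁)·(e^(−k₁t) − e^(−k₂t)).
e^(−k₁t) = e^(−2.75×1.54) = e^(−4.235) = 0.01448; e^(−k₂t) = e^(−0.3573) = 0.6996.
C_P = 2.75×0.722/(0.232−2.75) × (0.01448−0.6996) = (-0.7885)×(-0.6851) = 0.5402 mol/dm³.
C_A = C_{A0}e^(−k₁t) = 0.01045 mol/dm³, so C_Q = C_{A0}−C_A−C_P = 0.1713 mol/dm³; C_P/C_Q = 3.15.

3.15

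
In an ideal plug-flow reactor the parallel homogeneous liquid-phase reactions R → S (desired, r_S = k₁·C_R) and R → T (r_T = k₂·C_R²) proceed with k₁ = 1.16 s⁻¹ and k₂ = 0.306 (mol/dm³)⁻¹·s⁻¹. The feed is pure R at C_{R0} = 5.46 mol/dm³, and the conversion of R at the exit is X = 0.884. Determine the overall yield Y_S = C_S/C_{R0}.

C_R = C_{R0}(1−X) = 0.6334 mol/dm³.
Along a PFR/batch, dC_S/dC_R = −r_S/(r_S+r_T) = −k₁/(k₁+k₂·C_R).
Integrating from C_{R0} to C_R: C_S = (1.16/0.306)·ln[(1.16+0.306·5.46)/(1.16+0.306·0.633)] = 3.791·ln(2.831/1.354) = 2.796 mol/dm³.
Y_S = C_S/C_{R0} = 2.796/5.46 = 0.512.

0.512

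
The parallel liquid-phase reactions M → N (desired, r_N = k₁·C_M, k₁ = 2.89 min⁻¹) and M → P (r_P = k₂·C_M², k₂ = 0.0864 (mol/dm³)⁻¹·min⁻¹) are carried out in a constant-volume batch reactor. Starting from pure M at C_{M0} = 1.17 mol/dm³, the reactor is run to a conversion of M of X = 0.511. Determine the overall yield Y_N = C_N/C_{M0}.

0.498

C_M = C_{M0}(1−X) = 0.5721 mol/dm³.
Along a PFR/batch, dC_N/dC_M = −r_N/(r_N+r_P) = −k₁/(k₁+k₂·C_M).
Integrating from C_{M0} to C_M: C_N = (2.89/0.0864)·ln[(2.89+0.0864·1.17)/(2.89+0.0864·0.572)] = 33.45·ln(2.991/2.939) = 0.5827 mol/dm³.
Y_N = C_N/C_{M0} = 0.5827/1.17 = 0.498.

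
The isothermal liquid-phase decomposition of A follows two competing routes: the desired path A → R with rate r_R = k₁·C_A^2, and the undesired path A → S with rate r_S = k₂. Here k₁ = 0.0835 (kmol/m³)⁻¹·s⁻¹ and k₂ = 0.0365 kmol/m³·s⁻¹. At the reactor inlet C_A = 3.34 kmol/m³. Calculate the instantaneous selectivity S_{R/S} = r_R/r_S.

S_{R/S} = r_R/r_S = (k₁·C_A^2)/(k₂) = (k₁/k₂)·C_A^2.
= (0.0835×3.340^2) / (0.0365) = 0.9315/0.03650 = 25.5.
Since the desired path is higher order in A, keeping C_A high (PFR or concentrated feed) favours R.

25.5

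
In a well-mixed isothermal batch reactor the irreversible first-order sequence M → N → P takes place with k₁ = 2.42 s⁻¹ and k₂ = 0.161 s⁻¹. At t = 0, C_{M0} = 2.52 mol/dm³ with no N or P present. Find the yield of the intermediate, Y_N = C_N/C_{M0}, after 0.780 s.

0.783

The intermediate concentration in a first-order A→B→C sequence is C_N = k₁C_{M0}(e^(−k₁t) − e^(−k₂t))/(k₂−k₁).
e^(−k₁t) = e^(−2.42×0.780) = e^(−1.888) = 0.1514; e^(−k₂t) = e^(−0.1256) = 0.8820.
C_N = 2.42×2.52/(0.161−2.42) × (0.1514−0.8820) = (-2.700)×(-0.7306) = 1.972 mol/dm³.
Y_N = C_N/C_{M0} = 1.972/2.52 = 0.783.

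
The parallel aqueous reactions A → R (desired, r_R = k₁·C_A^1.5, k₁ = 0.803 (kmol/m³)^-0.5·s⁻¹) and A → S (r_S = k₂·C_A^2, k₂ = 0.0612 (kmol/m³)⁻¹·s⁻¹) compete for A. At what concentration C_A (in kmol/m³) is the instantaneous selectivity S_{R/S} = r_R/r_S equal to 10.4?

1.59 kmol/m³

S_{R/S} = (k₁/k₂)·C_A^-0.5 ⇒ C_A = (S·k₂/k₁)^(-2).
= (10.4×0.0612/0.803)^(-2) = (0.7926)^(-2) = 1.59 kmol/m³.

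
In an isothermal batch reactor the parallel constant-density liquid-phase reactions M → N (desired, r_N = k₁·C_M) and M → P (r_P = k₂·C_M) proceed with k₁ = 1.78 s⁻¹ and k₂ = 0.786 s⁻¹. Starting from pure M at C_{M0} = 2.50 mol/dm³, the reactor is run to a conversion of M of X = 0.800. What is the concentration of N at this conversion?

C_M = C_{M0}(1−X) = 0.5000 mol/dm³.
Both paths are first order in M, so the instantaneous fraction to N is constant: dC_N/d(−C_M) = k₁/(k₁+k₂) = 0.6937.
C_N = 0.6937·(C_{M0}−C_M) = 0.6937×2.000 = 1.39 mol/dm³.

1.39 mol/dm³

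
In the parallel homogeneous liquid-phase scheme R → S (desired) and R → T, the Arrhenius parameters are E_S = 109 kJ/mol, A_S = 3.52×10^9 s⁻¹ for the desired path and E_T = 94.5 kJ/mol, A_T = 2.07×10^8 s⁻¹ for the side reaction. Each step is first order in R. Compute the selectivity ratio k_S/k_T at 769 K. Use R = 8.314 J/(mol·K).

k_S/k_T = (A_S/A_T)·exp[−(E_S−E_T)/(RT)] = (A_S/A_T)·exp[(E_T−E_S)/(RT)].
(E_T−E_S)/(RT) = (94.5−109)×10³/(8.314×769) = -14500/6393 = -2.268.
k_S/k_T = (3.52×10^9/2.07×10^8)·exp(-2.268) = 17.00 × 0.1035 = 1.76.

1.76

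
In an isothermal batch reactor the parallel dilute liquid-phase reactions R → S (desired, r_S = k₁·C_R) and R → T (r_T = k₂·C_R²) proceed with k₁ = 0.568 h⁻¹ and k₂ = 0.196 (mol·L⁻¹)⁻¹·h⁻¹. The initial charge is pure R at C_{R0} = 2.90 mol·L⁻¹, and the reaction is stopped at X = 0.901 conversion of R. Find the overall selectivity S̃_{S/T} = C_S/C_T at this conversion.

C_R = C_{R0}(1−X) = 0.2871 mol·L⁻¹.
Along a PFR/batch, dC_S/dC_R = −r_S/(r_S+r_T) = −k₁/(k₁+k₂·C_R).
Integrating from C_{R0} to C_R: C_S = (0.568/0.196)·ln[(0.568+0.196·2.90)/(0.568+0.196·0.287)] = 2.898·ln(1.136/0.6243) = 1.736 mol·L⁻¹.
C_T = (C_{R0}−C_R)−C_S = 0.8769 mol·L⁻¹; S̃_{S/T} = 1.736/0.8769 = 1.98.

1.98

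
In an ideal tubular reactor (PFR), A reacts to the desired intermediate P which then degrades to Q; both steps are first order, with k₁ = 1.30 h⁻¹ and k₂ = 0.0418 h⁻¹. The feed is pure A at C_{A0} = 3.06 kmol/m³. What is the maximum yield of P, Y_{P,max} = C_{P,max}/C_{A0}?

0.892

For a first-order series the maximum intermediate yield is C_{P,max}/C_{A0} = (k₁/k₂)^[k₂/(k₂−k₁)].
= (1.30/0.0418)^(0.0418/(0.0418−1.30)) = (31.10)^(-0.03322) = 0.8921.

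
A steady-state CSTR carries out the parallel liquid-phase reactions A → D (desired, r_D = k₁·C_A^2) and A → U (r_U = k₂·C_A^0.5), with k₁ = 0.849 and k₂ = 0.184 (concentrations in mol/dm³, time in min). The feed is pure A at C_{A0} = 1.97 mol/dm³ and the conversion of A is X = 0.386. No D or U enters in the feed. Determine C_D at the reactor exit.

0.654 mol/dm³

Exit C_A = C_{A0}(1−X) = 1.97×0.614 = 1.210 mol/dm³.
In a CSTR the entire volume is at exit conditions, so r_D = 0.849×1.210^2 = 1.242 and r_U = 0.184×1.210^0.5 = 0.2024.
Fraction of consumed A going to D: r_D/(r_D+r_U) = 0.8599.
C_D = 0.8599·C_{A0}·X = 0.8599×1.97×0.386 = 0.654 mol/dm³.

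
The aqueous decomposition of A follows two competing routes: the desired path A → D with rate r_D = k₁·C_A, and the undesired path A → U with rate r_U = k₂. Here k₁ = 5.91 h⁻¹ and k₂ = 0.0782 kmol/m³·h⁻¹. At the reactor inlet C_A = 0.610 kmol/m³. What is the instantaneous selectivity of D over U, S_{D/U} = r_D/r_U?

46.1

S_{D/U} = r_D/r_U = (k₁·C_A)/(k₂) = (k₁/k₂)·C_A.
= (5.91×0.6100) / (0.0782) = 3.605/0.07820 = 46.1.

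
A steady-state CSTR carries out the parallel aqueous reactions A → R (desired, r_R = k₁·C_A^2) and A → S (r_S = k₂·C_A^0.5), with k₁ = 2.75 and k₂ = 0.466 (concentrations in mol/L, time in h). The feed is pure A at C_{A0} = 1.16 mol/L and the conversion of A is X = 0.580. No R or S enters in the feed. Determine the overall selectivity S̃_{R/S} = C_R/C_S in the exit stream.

Exit C_A = C_{A0}(1−X) = 1.16×0.420 = 0.4872 mol/L.
In a CSTR the entire volume is at exit conditions, so r_R = 2.75×0.4872^2 = 0.6528 and r_S = 0.466×0.4872^0.5 = 0.3253.
Overall selectivity = C_R/C_S = r_Rτ/(r_Sτ) = r_R/r_S = 2.01.

2.01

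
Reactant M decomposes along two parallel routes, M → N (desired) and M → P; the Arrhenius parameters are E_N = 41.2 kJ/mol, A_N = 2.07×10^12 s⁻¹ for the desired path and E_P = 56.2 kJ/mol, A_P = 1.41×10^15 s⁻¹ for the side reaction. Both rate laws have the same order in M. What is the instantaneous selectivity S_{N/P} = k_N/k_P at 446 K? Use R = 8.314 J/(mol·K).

0.0839

k_N/k_P = (A_N/A_P)·exp[−(E_N−E_P)/(RT)] = (A_N/A_P)·exp[(E_P−E_N)/(RT)].
(E_P−E_N)/(RT) = (56.2−41.2)×10³/(8.314×446) = 15000/3708 = 4.045.
k_N/k_P = (2.07×10^12/1.41×10^15)·exp(4.045) = 0.001468 × 57.13 = 0.0839.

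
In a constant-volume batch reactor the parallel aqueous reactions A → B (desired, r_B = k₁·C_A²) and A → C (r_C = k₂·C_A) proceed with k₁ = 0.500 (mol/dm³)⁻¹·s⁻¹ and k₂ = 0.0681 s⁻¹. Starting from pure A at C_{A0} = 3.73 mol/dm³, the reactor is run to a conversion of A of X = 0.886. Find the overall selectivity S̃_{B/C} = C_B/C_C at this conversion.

C_A = C_{A0}(1−X) = 0.4252 mol/dm³.
Along a PFR/batch, dC_C/dC_A = −r_C/(r_B+r_C) = −k₂/(k₂+k₁·C_A).
Integrating from C_{A0} to C_A: C_C = (0.0681/0.500)·ln[(0.0681+0.500·3.73)/(0.0681+0.500·0.425)] = 0.1362·ln(1.933/0.2807) = 0.2628 mol/dm³.
Then C_B = (C_{A0}−C_A) − C_C = 3.305 − 0.2628 = 3.042 mol/dm³.
S̃_{B/C} = C_B/C_C = 3.042/0.2628 = 11.6.

11.6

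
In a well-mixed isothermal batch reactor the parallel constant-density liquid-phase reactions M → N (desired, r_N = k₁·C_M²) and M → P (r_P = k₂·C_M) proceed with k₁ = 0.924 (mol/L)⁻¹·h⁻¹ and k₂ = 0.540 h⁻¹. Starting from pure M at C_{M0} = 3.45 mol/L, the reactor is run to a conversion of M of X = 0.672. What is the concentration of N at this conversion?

C_M = C_{M0}(1−X) = 1.132 mol/L.
Along a PFR/batch, dC_P/dC_M = −r_P/(r_N+r_P) = −k₂/(k₂+k₁·C_M).
Integrating from C_{M0} to C_M: C_P = (0.540/0.924)·ln[(0.540+0.924·3.45)/(0.540+0.924·1.13)] = 0.5844·ln(3.728/1.586) = 0.4996 mol/L.
Then C_N = (C_{M0}−C_M) − C_P = 2.318 − 0.4996 = 1.819 mol/L.

1.82 mol/L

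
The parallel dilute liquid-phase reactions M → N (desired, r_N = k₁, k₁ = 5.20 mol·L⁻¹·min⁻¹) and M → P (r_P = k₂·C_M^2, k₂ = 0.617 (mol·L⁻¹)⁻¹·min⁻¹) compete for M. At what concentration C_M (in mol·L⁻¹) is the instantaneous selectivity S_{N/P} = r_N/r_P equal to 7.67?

1.05 mol·L⁻¹

S_{N/P} = (k₁/k₂)·C_M^-2 ⇒ C_M = (S·k₂/k₁)^(-0.5).
= (7.67×0.617/5.20)^(-0.5) = (0.9101)^(-0.5) = 1.05 mol·L⁻¹.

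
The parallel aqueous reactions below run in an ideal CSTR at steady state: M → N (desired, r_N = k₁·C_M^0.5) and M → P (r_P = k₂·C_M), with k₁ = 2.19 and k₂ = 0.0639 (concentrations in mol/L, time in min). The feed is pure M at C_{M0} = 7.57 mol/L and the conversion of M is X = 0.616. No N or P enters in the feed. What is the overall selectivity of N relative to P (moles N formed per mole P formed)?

20.1

Exit C_M = C_{M0}(1−X) = 7.57×0.384 = 2.907 mol/L.
In a CSTR the entire volume is at exit conditions, so r_N = 2.19×2.907^0.5 = 3.734 and r_P = 0.0639×2.907 = 0.1857.
Overall selectivity = C_N/C_P = r_Nτ/(r_Pτ) = r_N/r_P = 20.1.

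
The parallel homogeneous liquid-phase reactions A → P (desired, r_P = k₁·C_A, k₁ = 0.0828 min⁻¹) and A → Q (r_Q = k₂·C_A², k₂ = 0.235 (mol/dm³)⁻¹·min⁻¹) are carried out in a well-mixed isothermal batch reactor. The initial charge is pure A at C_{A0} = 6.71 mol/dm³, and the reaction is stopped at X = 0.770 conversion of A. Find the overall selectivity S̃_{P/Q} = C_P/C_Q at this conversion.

C_A = C_{A0}(1−X) = 1.543 mol/dm³.
Along a PFR/batch, dC_P/dC_A = −r_P/(r_P+r_Q) = −k₁/(k₁+k₂·C_A).
Integrating from C_{A0} to C_A: C_P = (0.0828/0.235)·ln[(0.0828+0.235·6.71)/(0.0828+0.235·1.54)] = 0.3523·ln(1.660/0.4455) = 0.4634 mol/dm³.
C_Q = (C_{A0}−C_A)−C_P = 4.703 mol/dm³; S̃_{P/Q} = 0.4634/4.703 = 0.0985.

0.0985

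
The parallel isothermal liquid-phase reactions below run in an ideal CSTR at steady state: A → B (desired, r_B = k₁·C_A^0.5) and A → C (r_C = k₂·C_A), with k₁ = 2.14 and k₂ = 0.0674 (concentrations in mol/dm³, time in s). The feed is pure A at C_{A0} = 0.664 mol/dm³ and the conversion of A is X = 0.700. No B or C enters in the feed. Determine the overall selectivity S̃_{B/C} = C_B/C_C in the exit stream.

Exit C_A = C_{A0}(1−X) = 0.664×0.300 = 0.1992 mol/dm³.
Rates in a CSTR are evaluated at the outlet concentration: r_B = 2.14×0.1992^0.5 = 0.9551, r_C = 0.0674×0.1992 = 0.01343.
Overall selectivity = C_B/C_C = r_Bτ/(r_Cτ) = r_B/r_C = 71.1.

71.1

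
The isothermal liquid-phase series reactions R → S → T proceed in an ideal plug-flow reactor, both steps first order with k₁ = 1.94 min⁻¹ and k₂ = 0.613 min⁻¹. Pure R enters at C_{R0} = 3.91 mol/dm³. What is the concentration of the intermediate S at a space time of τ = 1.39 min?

2.05 mol/dm³

For first-order series with pure R initially, C_S(τ) = k₁C_{R0}/(k₂−k₁)·(e^(−k₁τ) − e^(−k₂τ)).
e^(−k₁τ) = e^(−1.94×1.39) = e^(−2.697) = 0.06743; e^(−k₂τ) = e^(−0.8521) = 0.4265.
C_S = 1.94×3.91/(0.613−1.94) × (0.06743−0.4265) = (-5.716)×(-0.3591) = 2.053 mol/dm³.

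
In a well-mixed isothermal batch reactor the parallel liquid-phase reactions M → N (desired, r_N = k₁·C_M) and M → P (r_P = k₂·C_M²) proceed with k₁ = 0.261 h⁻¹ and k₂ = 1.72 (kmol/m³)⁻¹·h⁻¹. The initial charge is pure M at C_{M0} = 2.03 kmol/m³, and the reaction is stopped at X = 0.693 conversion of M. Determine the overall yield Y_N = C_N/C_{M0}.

C_M = C_{M0}(1−X) = 0.6232 kmol/m³.
Along a PFR/batch, dC_N/dC_M = −r_N/(r_N+r_P) = −k₁/(k₁+k₂·C_M).
Integrating from C_{M0} to C_M: C_N = (0.261/1.72)·ln[(0.261+1.72·2.03)/(0.261+1.72·0.623)] = 0.1517·ln(3.753/1.333) = 0.1571 kmol/m³.
Y_N = C_N/C_{M0} = 0.1571/2.03 = 0.0774.

0.0774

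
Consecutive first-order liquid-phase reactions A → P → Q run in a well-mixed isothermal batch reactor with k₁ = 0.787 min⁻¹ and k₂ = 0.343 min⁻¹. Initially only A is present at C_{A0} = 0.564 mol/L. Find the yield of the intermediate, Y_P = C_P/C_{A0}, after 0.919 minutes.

The intermediate concentration in a first-order A→B→C sequence is C_P = k₁C_{A0}(e^(−k₁t) − e^(−k₂t))/(k₂−k₁).
e^(−k₁t) = e^(−0.787×0.919) = e^(−0.7233) = 0.4852; e^(−k₂t) = e^(−0.3152) = 0.7296.
C_P = 0.787×0.564/(0.343−0.787) × (0.4852−0.7296) = (-0.9997)×(-0.2445) = 0.2444 mol/L.
Y_P = C_P/C_{A0} = 0.2444/0.564 = 0.433.

0.433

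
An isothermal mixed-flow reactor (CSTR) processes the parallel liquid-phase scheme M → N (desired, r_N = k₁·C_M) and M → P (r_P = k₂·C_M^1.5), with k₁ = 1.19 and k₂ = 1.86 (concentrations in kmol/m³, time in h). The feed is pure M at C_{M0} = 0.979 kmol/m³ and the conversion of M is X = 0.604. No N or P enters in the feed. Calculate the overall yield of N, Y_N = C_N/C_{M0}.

Exit C_M = C_{M0}(1−X) = 0.979×0.396 = 0.3877 kmol/m³.
In a CSTR the entire volume is at exit conditions, so r_N = 1.19×0.3877 = 0.4613 and r_P = 1.86×0.3877^1.5 = 0.4490.
Fraction of consumed M going to N: r_N/(r_N+r_P) = 0.5068.
C_N = 0.5068·C_{M0}·X = 0.5068×0.979×0.604 = 0.300 kmol/m³; Y_N = C_N/C_{M0} = 0.306.

0.306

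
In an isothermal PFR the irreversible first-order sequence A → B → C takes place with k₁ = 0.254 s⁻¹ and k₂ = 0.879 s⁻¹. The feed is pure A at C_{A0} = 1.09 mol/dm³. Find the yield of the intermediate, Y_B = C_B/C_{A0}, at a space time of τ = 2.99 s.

0.161

Solving the coupled first-order balances gives C_B(τ) = [k₁/(k₂−k₁)]·C_{A0}·(e^(−k₁τ) − e^(−k₂τ)).
e^(−k₁τ) = e^(−0.254×2.99) = e^(−0.7595) = 0.4679; e^(−k₂τ) = e^(−2.628) = 0.07221.
C_B = 0.254×1.09/(0.879−0.254) × (0.4679−0.07221) = 0.4430×0.3957 = 0.1753 mol/dm³.
Y_B = C_B/C_{A0} = 0.1753/1.09 = 0.161.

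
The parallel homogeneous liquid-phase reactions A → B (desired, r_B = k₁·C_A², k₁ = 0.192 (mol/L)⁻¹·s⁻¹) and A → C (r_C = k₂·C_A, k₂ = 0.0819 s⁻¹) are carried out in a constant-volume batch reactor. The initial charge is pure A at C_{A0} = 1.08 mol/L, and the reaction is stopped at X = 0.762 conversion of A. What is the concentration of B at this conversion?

0.486 mol/L

C_A = C_{A0}(1−X) = 0.2570 mol/L.
Along a PFR/batch, dC_C/dC_A = −r_C/(r_B+r_C) = −k₂/(k₂+k₁·C_A).
Integrating from C_{A0} to C_A: C_C = (0.0819/0.192)·ln[(0.0819+0.192·1.08)/(0.0819+0.192·0.257)] = 0.4266·ln(0.2893/0.1313) = 0.3371 mol/L.
Then C_B = (C_{A0}−C_A) − C_C = 0.8230 − 0.3371 = 0.4859 mol/L.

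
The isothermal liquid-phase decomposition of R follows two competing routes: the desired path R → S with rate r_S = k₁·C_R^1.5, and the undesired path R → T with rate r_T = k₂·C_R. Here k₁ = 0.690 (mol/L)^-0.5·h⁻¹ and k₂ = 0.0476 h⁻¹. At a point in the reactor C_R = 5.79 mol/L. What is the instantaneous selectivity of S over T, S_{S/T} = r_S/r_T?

34.9

S_{S/T} = r_S/r_T = (k₁·C_R^1.5)/(k₂·C_R) = (k₁/k₂)·C_R^0.5.
= (0.690×5.790^1.5) / (0.0476×5.790) = 9.613/0.2756 = 34.9.
Since the desired path is higher order in R, keeping C_R high (PFR or concentrated feed) favours S.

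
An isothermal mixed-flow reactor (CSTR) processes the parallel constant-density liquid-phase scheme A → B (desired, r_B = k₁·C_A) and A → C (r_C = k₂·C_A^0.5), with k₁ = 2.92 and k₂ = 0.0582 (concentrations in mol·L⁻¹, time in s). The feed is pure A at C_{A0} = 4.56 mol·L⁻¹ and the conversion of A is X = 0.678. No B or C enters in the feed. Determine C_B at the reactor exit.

Exit C_A = C_{A0}(1−X) = 4.56×0.322 = 1.468 mol·L⁻¹.
A CSTR operates uniformly at the exit composition, giving r_B = 4.287 and r_C = 0.07052 (each k·C_A^n at C_A = 1.468).
Fraction of consumed A going to B: r_B/(r_B+r_C) = 0.9838.
C_B = 0.9838·C_{A0}·X = 0.9838×4.56×0.678 = 3.04 mol·L⁻¹.

3.04 mol·L⁻¹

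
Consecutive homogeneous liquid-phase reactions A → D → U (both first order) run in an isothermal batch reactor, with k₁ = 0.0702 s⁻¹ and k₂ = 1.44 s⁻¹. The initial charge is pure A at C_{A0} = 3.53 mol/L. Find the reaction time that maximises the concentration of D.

The intermediate peaks when r₁ = r₂, i.e. k₁e^(−k₁t) = k₂e^(−k₂t), giving t_opt = ln(k₂/k₁)/(k₂−k₁).
= ln(1.44/0.0702)/(1.44−0.0702) = ln(20.51)/1.370 = 3.021/1.370 = 2.21 s.

2.21 s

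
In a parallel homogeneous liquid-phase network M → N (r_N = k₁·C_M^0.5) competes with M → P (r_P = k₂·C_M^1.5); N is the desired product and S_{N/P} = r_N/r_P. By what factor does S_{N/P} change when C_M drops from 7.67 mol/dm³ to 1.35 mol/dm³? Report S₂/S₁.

5.68

S_{N/P} = (k₁/k₂)·C_M⁻¹, so S₂/S₁ = (C_{M,2}/C_{M,1})⁻¹.
= 7.67/1.35 = 5.68.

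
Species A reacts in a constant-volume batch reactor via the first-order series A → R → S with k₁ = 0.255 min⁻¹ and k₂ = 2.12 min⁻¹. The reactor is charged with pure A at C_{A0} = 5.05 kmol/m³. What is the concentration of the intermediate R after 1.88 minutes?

The intermediate concentration in a first-order A→B→C sequence is C_R = k₁C_{A0}(e^(−k₁t) − e^(−k₂t))/(k₂−k₁).
e^(−k₁t) = e^(−0.255×1.88) = e^(−0.4794) = 0.6192; e^(−k₂t) = e^(−3.986) = 0.01858.
C_R = 0.255×5.05/(2.12−0.255) × (0.6192−0.01858) = 0.6905×0.6006 = 0.4147 kmol/m³.

0.415 kmol/m³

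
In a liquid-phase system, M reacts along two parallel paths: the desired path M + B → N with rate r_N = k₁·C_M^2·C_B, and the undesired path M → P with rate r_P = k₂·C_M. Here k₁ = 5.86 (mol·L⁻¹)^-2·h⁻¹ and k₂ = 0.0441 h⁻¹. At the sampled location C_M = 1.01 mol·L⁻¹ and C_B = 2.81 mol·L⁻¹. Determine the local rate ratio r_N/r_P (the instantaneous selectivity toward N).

S_{N/P} = r_N/r_P = (k₁·C_M^2·C_B)/(k₂·C_M) = (k₁/k₂)·C_M·C_B.
= (5.86×1.010^2×2.810) / (0.0441×1.010) = 16.80/0.04454 = 377.
Since the desired path is higher order in M, keeping C_M high (PFR or concentrated feed) favours N.

377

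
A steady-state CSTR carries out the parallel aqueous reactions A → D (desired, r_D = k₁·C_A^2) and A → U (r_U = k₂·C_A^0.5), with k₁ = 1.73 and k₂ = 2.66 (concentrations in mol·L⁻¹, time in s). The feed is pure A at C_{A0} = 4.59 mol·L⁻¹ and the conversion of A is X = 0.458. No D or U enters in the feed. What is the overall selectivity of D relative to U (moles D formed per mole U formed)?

Exit C_A = C_{A0}(1−X) = 4.59×0.542 = 2.488 mol·L⁻¹.
In a CSTR the entire volume is at exit conditions, so r_D = 1.73×2.488^2 = 10.71 and r_U = 2.66×2.488^0.5 = 4.196.
Overall selectivity = C_D/C_U = r_Dτ/(r_Uτ) = r_D/r_U = 2.55.

2.55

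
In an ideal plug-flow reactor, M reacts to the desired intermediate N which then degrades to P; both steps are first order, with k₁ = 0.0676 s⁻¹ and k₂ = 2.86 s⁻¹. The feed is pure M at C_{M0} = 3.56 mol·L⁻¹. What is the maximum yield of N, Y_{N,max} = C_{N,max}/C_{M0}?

0.0216

Evaluating C_N at τ_opt = ln(k₂/k₁)/(k₂−k₁) gives C_{N,max}/C_{M0} = (k₁/k₂)^[k₂/(k₂−k₁)].
= (0.0676/2.86)^(2.86/(2.86−0.0676)) = (0.02364)^(1.024) = 0.02159.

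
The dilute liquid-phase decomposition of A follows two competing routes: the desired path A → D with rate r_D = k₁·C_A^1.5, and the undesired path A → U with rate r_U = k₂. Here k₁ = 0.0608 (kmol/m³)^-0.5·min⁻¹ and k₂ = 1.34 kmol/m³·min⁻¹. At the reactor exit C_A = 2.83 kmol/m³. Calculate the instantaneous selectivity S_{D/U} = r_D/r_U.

S_{D/U} = r_D/r_U = (k₁·C_A^1.5)/(k₂) = (k₁/k₂)·C_A^1.5.
= (0.0608×2.830^1.5) / (1.34) = 0.2895/1.340 = 0.216.
Since the desired path is higher order in A, keeping C_A high (PFR or concentrated feed) favours D.

0.216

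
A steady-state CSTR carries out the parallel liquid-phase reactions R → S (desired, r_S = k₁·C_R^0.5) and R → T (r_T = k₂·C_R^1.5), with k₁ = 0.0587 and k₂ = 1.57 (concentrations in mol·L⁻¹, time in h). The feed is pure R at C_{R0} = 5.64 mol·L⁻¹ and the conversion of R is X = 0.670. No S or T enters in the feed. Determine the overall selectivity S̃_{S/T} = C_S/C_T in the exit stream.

Exit C_R = C_{R0}(1−X) = 5.64×0.330 = 1.861 mol·L⁻¹.
Rates in a CSTR are evaluated at the outlet concentration: r_S = 0.0587×1.861^0.5 = 0.08008, r_T = 1.57×1.861^1.5 = 3.986.
Overall selectivity = C_S/C_T = r_Sτ/(r_Tτ) = r_S/r_T = 0.0201.

0.0201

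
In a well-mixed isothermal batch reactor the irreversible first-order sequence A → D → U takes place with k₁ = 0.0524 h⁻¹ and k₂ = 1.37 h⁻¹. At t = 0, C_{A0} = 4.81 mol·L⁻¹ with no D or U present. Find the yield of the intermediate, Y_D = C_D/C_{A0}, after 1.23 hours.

Solving the coupled first-order balances gives C_D(t) = [k₁/(k₂−k₁)]·C_{A0}·(e^(−k₁t) − e^(−k₂t)).
e^(−k₁t) = e^(−0.0524×1.23) = e^(−0.06445) = 0.9376; e^(−k₂t) = e^(−1.685) = 0.1854.
C_D = 0.0524×4.81/(1.37−0.0524) × (0.9376−0.1854) = 0.1913×0.7522 = 0.1439 mol·L⁻¹.
Y_D = C_D/C_{A0} = 0.1439/4.81 = 0.0299.

0.0299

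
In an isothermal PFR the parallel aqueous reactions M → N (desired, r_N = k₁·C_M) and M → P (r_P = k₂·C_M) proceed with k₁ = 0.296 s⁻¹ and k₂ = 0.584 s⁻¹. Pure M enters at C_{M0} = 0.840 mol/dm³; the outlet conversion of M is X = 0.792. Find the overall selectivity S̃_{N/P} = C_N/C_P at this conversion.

0.507

C_M = C_{M0}(1−X) = 0.1747 mol/dm³.
Both paths are first order in M, so the instantaneous fraction to N is constant: dC_N/d(−C_M) = k₁/(k₁+k₂) = 0.3364.
C_N = 0.3364·(C_{M0}−C_M) = 0.3364×0.6653 = 0.224 mol/dm³.
C_P = (C_{M0}−C_M)−C_N = 0.4415 mol/dm³; S̃_{N/P} = 0.2238/0.4415 = 0.507.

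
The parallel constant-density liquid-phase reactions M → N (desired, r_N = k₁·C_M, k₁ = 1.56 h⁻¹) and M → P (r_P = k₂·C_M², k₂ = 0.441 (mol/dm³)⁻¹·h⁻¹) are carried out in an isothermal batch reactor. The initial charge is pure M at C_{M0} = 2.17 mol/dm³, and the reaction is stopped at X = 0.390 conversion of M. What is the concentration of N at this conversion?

0.568 mol/dm³

C_M = C_{M0}(1−X) = 1.324 mol/dm³.
Along a PFR/batch, dC_N/dC_M = −r_N/(r_N+r_P) = −k₁/(k₁+k₂·C_M).
Integrating from C_{M0} to C_M: C_N = (1.56/0.441)·ln[(1.56+0.441·2.17)/(1.56+0.441·1.32)] = 3.537·ln(2.517/2.144) = 0.5677 mol/dm³.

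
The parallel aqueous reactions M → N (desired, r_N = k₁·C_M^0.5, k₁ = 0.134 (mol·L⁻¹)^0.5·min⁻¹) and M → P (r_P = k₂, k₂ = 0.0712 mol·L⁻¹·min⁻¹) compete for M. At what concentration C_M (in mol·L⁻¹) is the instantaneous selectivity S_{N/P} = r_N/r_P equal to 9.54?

S_{N/P} = (k₁/k₂)·C_M^0.5 ⇒ C_M = (S·k₂/k₁)^(2).
= (9.54×0.0712/0.134)^(2) = (5.069)^(2) = 25.7 mol·L⁻¹.

25.7 mol·L⁻¹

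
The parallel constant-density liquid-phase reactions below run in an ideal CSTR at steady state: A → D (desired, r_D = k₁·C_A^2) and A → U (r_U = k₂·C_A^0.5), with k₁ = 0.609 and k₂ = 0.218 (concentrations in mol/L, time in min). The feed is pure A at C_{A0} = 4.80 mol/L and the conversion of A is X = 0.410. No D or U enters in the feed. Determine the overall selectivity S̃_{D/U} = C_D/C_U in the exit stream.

Exit C_A = C_{A0}(1−X) = 4.80×0.590 = 2.832 mol/L.
In a CSTR the entire volume is at exit conditions, so r_D = 0.609×2.832^2 = 4.884 and r_U = 0.218×2.832^0.5 = 0.3669.
Overall selectivity = C_D/C_U = r_Dτ/(r_Uτ) = r_D/r_U = 13.3.

13.3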